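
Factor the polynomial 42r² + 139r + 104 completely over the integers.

(6r + 13)(7r + 8)

Need a pair with product 42·104 = 4368 and sum 139: that's 48 and 91.
Split the middle term: 42r² + 48r + 91r + 104 = 6r(7r + 8) + 13(7r + 8).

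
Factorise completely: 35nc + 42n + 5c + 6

Group as (35nc + 42n) + (5c + 6) = 7n(5c + 6) + (5c + 6).
Both groups share the factor (5c + 6).

(5c + 6)(7n + 1)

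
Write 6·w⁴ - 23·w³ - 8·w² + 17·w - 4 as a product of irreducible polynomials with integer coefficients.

Testing divisors of the constant over divisors of the leading coefficient, w = 1/3 is a root, giving the factor (3·w - 1) and quotient 2·w³ - 7·w² - 5·w + 4.
Continuing, w = -1 is a root, so (w + 1) is a factor; dividing leaves 2·w² - 9·w + 4.
The remaining quadratic factors as (w - 4)(2·w - 1).

(2·w - 1)·(3·w - 1)·(w + 1)·(w - 4)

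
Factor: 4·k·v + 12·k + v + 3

(4·k + 1)·(v + 3)

Group as (4·k·v + 12·k) + (v + 3) = 4·k·(v + 3) + (v + 3).
Both groups share the factor (v + 3).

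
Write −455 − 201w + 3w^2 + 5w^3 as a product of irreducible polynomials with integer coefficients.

(5w + 13)(w + 5)(w − 7)

Among the possible rational roots, w = −5 is a root, giving the factor (w + 5) and quotient 5w^2 − 22w − 91.
The remaining quadratic factors as (5w + 13)(w − 7).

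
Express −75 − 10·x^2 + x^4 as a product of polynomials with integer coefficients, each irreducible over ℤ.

Substitute u = x^2 to get a quadratic in u, then factor.
x^2 − 15 is irreducible over ℤ (15 is not a perfect square).
x^2 + 5 is irreducible over ℤ (always positive, so no real roots).

(x^2 + 5)·(x^2 − 15)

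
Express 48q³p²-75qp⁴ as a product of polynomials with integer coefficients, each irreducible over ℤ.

3p²q(4q-5p)(4q+5p)

Pull out the common factor 3qp²; 16q²-25p² is a difference of squares.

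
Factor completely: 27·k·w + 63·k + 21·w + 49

(3·w + 7)·(9·k + 7)

Group as (27·k·w + 63·k) + (21·w + 49) = 9·k·(3·w + 7) + 7·(3·w + 7).
Both groups share the factor (3·w + 7).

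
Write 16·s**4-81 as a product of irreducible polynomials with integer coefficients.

Write as (4·s**2)² − (9)², then factor 4·s**2-9 once more.

(2·s+3)·(2·s-3)·(4·s**2+9)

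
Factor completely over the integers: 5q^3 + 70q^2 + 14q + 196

(q + 14)(5q^2 + 14)

Group as (5q^3 + 14q) + (70q^2 + 196) = q(5q^2 + 14) + 14(5q^2 + 14).
Both groups share the factor (5q^2 + 14).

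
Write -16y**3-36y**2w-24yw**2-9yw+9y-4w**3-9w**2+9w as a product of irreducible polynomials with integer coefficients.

Group: y(-16y**2-20yw-4w**2-9w+9) + w(-16y**2-20yw-4w**2-9w+9); both groups contain (-16y**2-20yw-4w**2-9w+9), so (y+w) is a factor with cofactor -16y**2-20yw-4w**2-9w+9.
The cofactor groups again: -16y**2-20yw-4w**2-9w+9 = -4y(4y+4w-3) + (-w-3)(4y+4w-3); both groups contain (4y+4w-3), giving -(4y+w+3)(4y+4w-3).

-(4y+4w-3)(4y+w+3)(y+w)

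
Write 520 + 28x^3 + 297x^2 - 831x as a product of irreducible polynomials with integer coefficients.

By the rational root theorem, x = 8/7 is a root, so (7x - 8) divides it; the quotient is 4x^2 + 47x - 65.
The remaining quadratic factors as (x + 13)(4x - 5).

(4x - 5)(7x - 8)(x + 13)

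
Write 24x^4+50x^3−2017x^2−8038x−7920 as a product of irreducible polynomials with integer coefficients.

Trying the rational-root candidates, x = −11/6 is a root, so (6x+11) is a factor; dividing leaves 4x^3+x^2−338x−720.
Continuing, x = −8 is a root, giving the factor (x+8) and quotient 4x^2−31x−90.
The remaining quadratic factors as (x−10)(4x+9).

(4x+9)(6x+11)(x+8)(x−10)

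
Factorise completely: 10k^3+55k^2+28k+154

(2k+11)(5k^2+14)

Group as (10k^3+28k) + (55k^2+154) = 2k(5k^2+14) + 11(5k^2+14).
Both groups share the factor (5k^2+14).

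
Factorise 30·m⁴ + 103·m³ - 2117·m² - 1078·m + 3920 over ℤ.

(5·m + 8)·(6·m - 7)·(m + 10)·(m - 7)

Trying the rational-root candidates, m = 7 is a root, so (m - 7) divides it; the quotient is 30·m³ + 313·m² + 74·m - 560.
Continuing, m = -10 is a root, so (m + 10) is a factor; dividing leaves 30·m² + 13·m - 56.
The remaining quadratic factors as (6·m - 7)(5·m + 8).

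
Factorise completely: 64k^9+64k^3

64k^3(k^2+1)(k^4-k^2+1)

Factor out 64k^3 first: what remains is k^6+1.
Recognize a sum of cubes with the parts k^2 and 1.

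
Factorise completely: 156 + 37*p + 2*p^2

Need a pair with product 2·156 = 312 and sum 37: that's 24 and 13.
Split the middle term: 2*p^2 + 24*p + 13*p + 156 = 2*p*(p + 12) + 13*(p + 12).

(2*p + 13)*(p + 12)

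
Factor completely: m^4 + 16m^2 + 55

Substitute u = m^2 to get a quadratic in u, then factor.
m^2 + 11 is irreducible over ℤ (always positive, so no real roots).
m^2 + 5 is irreducible over ℤ (always positive, so no real roots).

(m^2 + 11)(m^2 + 5)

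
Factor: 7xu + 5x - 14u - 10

Group as (7xu + 5x) + (-14u - 10) = x(7u + 5) - 2(7u + 5).
Both groups share the factor (7u + 5).

(7u + 5)(x - 2)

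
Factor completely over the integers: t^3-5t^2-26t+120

(t+5)(t-4)(t-6)

By the rational root theorem, t = 4 is a root, giving the factor (t-4) and quotient t^2-t-30.
The remaining quadratic factors as (t-6)(t+5).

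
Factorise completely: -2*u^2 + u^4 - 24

Substitute w = u^2 to get a quadratic in w, then factor.
u^2 - 6 is irreducible over ℤ (6 is not a perfect square).
u^2 + 4 is irreducible over ℤ (sum of squares).

(u^2 + 4)*(u^2 - 6)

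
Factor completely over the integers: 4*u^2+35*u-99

(4*u-9)*(u+11)

Need a pair with product 4·(-99) = -396 and sum 35: that's -9 and 44.
Split the middle term: 4*u^2-9*u + 44*u-99 = u*(4*u-9) + 11*(4*u-9).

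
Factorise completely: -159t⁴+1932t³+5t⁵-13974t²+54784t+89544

(5t+6)(t-13)(t-14)(t²-6t+82)

Among the possible rational roots, t = 13 is a root, giving the factor (t-13) and quotient 5t⁴-94t³+710t²-4744t-6888.
Continuing, t = -6/5 is a root, so (5t+6) divides it; the quotient is t³-20t²+166t-1148.
Continuing, t = 14 is a root, so (t-14) divides it; the quotient is t²-6t+82.
The quadratic t²-6t+82 has discriminant -292 < 0 and is irreducible over ℤ.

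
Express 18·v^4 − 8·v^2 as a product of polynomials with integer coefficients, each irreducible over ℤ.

2·v^2·(3·v + 2)·(3·v − 2)

Pull out the common factor 2·v^2; 9·v^2 − 4 is a difference of squares.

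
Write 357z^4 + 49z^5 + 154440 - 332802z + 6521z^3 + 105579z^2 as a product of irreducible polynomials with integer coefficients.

(7z - 15)(7z - 4)(z + 13)(z^2 - 3z + 198)

By the rational root theorem, z = 4/7 is a root, so (7z - 4) is a factor; dividing leaves 7z^4 + 55z^3 + 963z^2 + 15633z - 38610.
Continuing, z = -13 is a root, so (z + 13) divides it; the quotient is 7z^3 - 36z^2 + 1431z - 2970.
Continuing, z = 15/7 is a root, so (7z - 15) is a factor; dividing leaves z^2 - 3z + 198.
The quadratic z^2 - 3z + 198 has discriminant -783 < 0 and is irreducible over ℤ.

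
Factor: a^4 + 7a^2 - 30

(a^2 + 10)(a^2 - 3)

Substitute u = a^2 to get a quadratic in u, then factor.
a^2 + 10 is irreducible over ℤ (always positive, so no real roots).
a^2 - 3 is irreducible over ℤ (3 is not a perfect square).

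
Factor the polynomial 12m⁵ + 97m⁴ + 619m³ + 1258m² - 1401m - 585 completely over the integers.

Trying the rational-root candidates, m = 1 is a root, so (m - 1) is a factor; dividing leaves 12m⁴ + 109m³ + 728m² + 1986m + 585.
Next, m = -15/4 is a root, so (4m + 15) is a factor; dividing leaves 3m³ + 16m² + 122m + 39.
Next, m = -1/3 is a root, so (3m + 1) divides it; the quotient is m² + 5m + 39.
The quadratic m² + 5m + 39 has discriminant -131 < 0 and is irreducible over ℤ.

(3m + 1)(4m + 15)(m - 1)(m² + 5m + 39)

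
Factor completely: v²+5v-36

(v+9)(v-4)

Two integers with product -36 and sum 5 are -4 and 9.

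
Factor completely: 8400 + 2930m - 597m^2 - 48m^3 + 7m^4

(7m + 15)(m + 8)(m - 10)(m - 7)

Among the possible rational roots, m = 7 is a root, so (m - 7) divides it; the quotient is 7m^3 + m^2 - 590m - 1200.
Then m = -8 is a root, so (m + 8) divides it; the quotient is 7m^2 - 55m - 150.
The remaining quadratic factors as (7m + 15)(m - 10).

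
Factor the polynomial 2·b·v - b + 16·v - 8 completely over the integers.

(2·v - 1)·(b + 8)

Group as (2·b·v - b) + (16·v - 8) = b·(2·v - 1) + 8·(2·v - 1).
Both groups share the factor (2·v - 1).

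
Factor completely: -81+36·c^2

Every term has a factor of 9. Then 4·c^2-9 = (2·c)² − (3)².

9·(2·c+3)·(2·c-3)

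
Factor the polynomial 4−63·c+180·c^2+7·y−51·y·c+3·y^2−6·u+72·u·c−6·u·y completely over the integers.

−(y−12·c+1)·(6·u−3·y+15·c−4)

Group: −y·(6·u−3·y+15·c−4) + (12·c−1)·(6·u−3·y+15·c−4); both groups contain (6·u−3·y+15·c−4).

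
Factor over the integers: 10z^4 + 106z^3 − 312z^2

Pull out the common factor 2z^2, then factor the remaining trinomial.

2z^2(5z − 12)(z + 13)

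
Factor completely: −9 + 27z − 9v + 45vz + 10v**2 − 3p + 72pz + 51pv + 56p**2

(7p + 2v + 9z − 3)(8p + 5v + 3)

Group: 7p(8p + 5v + 3) + (2v + 9z − 3)(8p + 5v + 3); both groups contain (8p + 5v + 3).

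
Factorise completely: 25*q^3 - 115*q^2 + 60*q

5*q*(5*q - 3)*(q - 4)

Pull out the common factor 5*q, then factor the remaining trinomial.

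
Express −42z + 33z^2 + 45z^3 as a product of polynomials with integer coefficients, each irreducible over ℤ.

3z(3z − 2)(5z + 7)

Pull out the common factor 3z, then factor the remaining trinomial.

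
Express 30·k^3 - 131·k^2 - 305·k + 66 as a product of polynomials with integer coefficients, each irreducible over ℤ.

Among the possible rational roots, k = 6 is a root, so (k - 6) is a factor; dividing leaves 30·k^2 + 49·k - 11.
The remaining quadratic factors as (6·k + 11)(5·k - 1).

(5·k - 1)·(6·k + 11)·(k - 6)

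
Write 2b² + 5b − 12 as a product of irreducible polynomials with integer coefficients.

(2b − 3)(b + 4)

Need a pair with product 2·(−12) = −24 and sum 5: that's −3 and 8.
Split the middle term: 2b² − 3b + 8b − 12 = b(2b − 3) + 4(2b − 3).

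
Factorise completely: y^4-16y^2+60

(y^2-10)(y^2-6)

Substitute u = y^2 to get a quadratic in u, then factor.
y^2-10 is irreducible over ℤ (10 is not a perfect square).
y^2-6 is irreducible over ℤ (6 is not a perfect square).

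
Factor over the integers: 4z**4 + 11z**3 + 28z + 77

Group as (4z**4 + 28z) + (11z**3 + 77) = 4z(z**3 + 7) + 11(z**3 + 7).
Both groups share the factor (z**3 + 7).

(4z + 11)(z**3 + 7)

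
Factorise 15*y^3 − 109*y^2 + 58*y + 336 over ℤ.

By the rational root theorem, y = −7/5 is a root, giving the factor (5*y + 7) and quotient 3*y^2 − 26*y + 48.
The remaining quadratic factors as (y − 6)(3*y − 8).

(3*y − 8)*(5*y + 7)*(y − 6)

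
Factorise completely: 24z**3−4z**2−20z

Pull out the common factor 4z, then factor the remaining trinomial.

4z(6z+5)(z−1)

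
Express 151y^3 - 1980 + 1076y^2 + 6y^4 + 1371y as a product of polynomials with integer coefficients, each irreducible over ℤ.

By the rational root theorem, y = -3 is a root, giving the factor (y + 3) and quotient 6y^3 + 133y^2 + 677y - 660.
Next, y = 5/6 is a root, so (6y - 5) is a factor; dividing leaves y^2 + 23y + 132.
The remaining quadratic factors as (y + 11)(y + 12).

(6y - 5)(y + 11)(y + 12)(y + 3)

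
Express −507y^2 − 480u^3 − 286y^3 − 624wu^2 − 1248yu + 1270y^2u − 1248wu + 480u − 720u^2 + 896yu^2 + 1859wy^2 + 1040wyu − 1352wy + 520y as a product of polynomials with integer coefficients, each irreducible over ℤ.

(11y − 4u − 8)(13w − 2y + 10u − 5)(13y + 12u)

Group: 13y(143wy − 52wu − 104w − 22y^2 + 118yu − 39y − 40u^2 − 60u + 40) + 12u(143wy − 52wu − 104w − 22y^2 + 118yu − 39y − 40u^2 − 60u + 40); both groups contain (143wy − 52wu − 104w − 22y^2 + 118yu − 39y − 40u^2 − 60u + 40), so (13y + 12u) is a factor with cofactor 143wy − 52wu − 104w − 22y^2 + 118yu − 39y − 40u^2 − 60u + 40.
The cofactor groups again: 143wy − 52wu − 104w − 22y^2 + 118yu − 39y − 40u^2 − 60u + 40 = 13w(11y − 4u − 8) + (−2y + 10u − 5)(11y − 4u − 8); both groups contain (11y − 4u − 8), giving (13w − 2y + 10u − 5)(11y − 4u − 8).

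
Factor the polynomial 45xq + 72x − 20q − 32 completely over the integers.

Group as (45xq + 72x) + (−20q − 32) = 9x(5q + 8) − 4(5q + 8).
Both groups share the factor (5q + 8).

(5q + 8)(9x − 4)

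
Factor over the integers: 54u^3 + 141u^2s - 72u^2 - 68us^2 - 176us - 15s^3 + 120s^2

Group: 6u(9u^2 + 22us - 15s^2) + (s - 8)(9u^2 + 22us - 15s^2); both groups contain (9u^2 + 22us - 15s^2), so (6u + s - 8) is a factor with cofactor 9u^2 + 22us - 15s^2.
The cofactor groups again: 9u^2 + 22us - 15s^2 = u(9u - 5s) + 3s(9u - 5s); both groups contain (9u - 5s), giving (u + 3s)(9u - 5s).

(9u - 5s)(u + 3s)(6u + s - 8)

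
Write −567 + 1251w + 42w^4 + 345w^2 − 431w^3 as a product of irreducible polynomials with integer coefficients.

(2w + 3)(3w − 7)(7w − 3)(w − 9)

Testing divisors of the constant over divisors of the leading coefficient, w = −3/2 is a root, so (2w + 3) divides it; the quotient is 21w^3 − 247w^2 + 543w − 189.
Next, w = 7/3 is a root, giving the factor (3w − 7) and quotient 7w^2 − 66w + 27.
The remaining quadratic factors as (7w − 3)(w − 9).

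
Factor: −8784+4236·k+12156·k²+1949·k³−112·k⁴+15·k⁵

Trying the rational-root candidates, k = 2/3 is a root, so (3·k−2) divides it; the quotient is 5·k⁴−34·k³+627·k²+4470·k+4392.
Continuing, k = −4 is a root, giving the factor (k+4) and quotient 5·k³−54·k²+843·k+1098.
Next, k = −6/5 is a root, giving the factor (5·k+6) and quotient k²−12·k+183.
The quadratic k²−12·k+183 has discriminant −588 < 0 and is irreducible over ℤ.

(3·k−2)·(5·k+6)·(k+4)·(k²−12·k+183)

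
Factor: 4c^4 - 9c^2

Every term has a factor of c^2; factoring it out leaves 4c^2 - 9.
Recognize a difference of squares with the parts 2c and 3.

c^2(2c + 3)(2c - 3)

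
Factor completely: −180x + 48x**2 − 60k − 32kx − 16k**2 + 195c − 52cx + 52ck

Group: 13c(4k − 4x + 15) + (−4k − 12x)(4k − 4x + 15); both groups contain (4k − 4x + 15).

(13c − 4k − 12x)(4k − 4x + 15)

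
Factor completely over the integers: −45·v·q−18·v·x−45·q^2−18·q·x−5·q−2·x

−(5·q+2·x)·(9·v+9·q+1)

Group: −9·v·(5·q+2·x) + (−9·q−1)·(5·q+2·x); both groups contain (5·q+2·x).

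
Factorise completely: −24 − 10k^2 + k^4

(k^2 + 2)(k^2 − 12)

Substitute u = k^2 to get a quadratic in u, then factor.
k^2 − 12 is irreducible over ℤ (12 is not a perfect square).
k^2 + 2 is irreducible over ℤ (always positive, so no real roots).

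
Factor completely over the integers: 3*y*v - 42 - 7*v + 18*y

(3*y - 7)*(v + 6)

Group as (3*y*v + 18*y) + (-7*v - 42) = 3*y*(v + 6) - 7*(v + 6).
Both groups share the factor (v + 6).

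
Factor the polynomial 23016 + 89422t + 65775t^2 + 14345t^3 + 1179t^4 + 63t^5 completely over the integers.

(3t + 1)(3t + 14)(7t + 12)(t^2 + 12t + 137)

Trying the rational-root candidates, t = -1/3 is a root, so (3t + 1) divides it; the quotient is 21t^4 + 386t^3 + 4653t^2 + 20374t + 23016.
Then t = -14/3 is a root, so (3t + 14) is a factor; dividing leaves 7t^3 + 96t^2 + 1103t + 1644.
Then t = -12/7 is a root, so (7t + 12) divides it; the quotient is t^2 + 12t + 137.
The quadratic t^2 + 12t + 137 has discriminant -404 < 0 and is irreducible over ℤ.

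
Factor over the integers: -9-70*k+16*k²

Need a pair with product 16·(-9) = -144 and sum -70: that's -72 and 2.
Split the middle term: 16*k²-72*k + 2*k-9 = 8*k*(2*k-9) + (2*k-9).

(2*k-9)*(8*k+1)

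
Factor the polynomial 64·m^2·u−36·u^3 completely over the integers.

Pull out the common factor 4·u; 16·m^2−9·u^2 is a difference of squares.

4·u·(4·m+3·u)·(4·m−3·u)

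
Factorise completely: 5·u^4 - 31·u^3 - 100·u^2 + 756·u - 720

By the rational root theorem, u = 4 is a root, so (u - 4) divides it; the quotient is 5·u^3 - 11·u^2 - 144·u + 180.
Then u = 6/5 is a root, giving the factor (5·u - 6) and quotient u^2 - u - 30.
The remaining quadratic factors as (u - 6)(u + 5).

(5·u - 6)·(u + 5)·(u - 4)·(u - 6)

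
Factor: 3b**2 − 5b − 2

(3b + 1)(b − 2)

Need a pair with product 3·(−2) = −6 and sum −5: that's −6 and 1.
Split the middle term: 3b**2 − 6b + b − 2 = 3b(b − 2) + (b − 2).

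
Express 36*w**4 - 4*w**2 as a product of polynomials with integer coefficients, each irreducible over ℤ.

4*w**2*(3*w + 1)*(3*w - 1)

Every term has a factor of 4*w**2. Then 9*w**2 - 1 = (3*w)² − (1)².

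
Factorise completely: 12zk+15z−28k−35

(3z−7)(4k+5)

Group as (12zk+15z) + (−28k−35) = 3z(4k+5) − 7(4k+5).
Both groups share the factor (4k+5).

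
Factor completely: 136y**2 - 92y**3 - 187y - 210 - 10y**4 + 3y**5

Among the possible rational roots, y = -5 is a root, so (y + 5) divides it; the quotient is 3y**4 - 25y**3 + 33y**2 - 29y - 42.
Continuing, y = 7 is a root, so (y - 7) is a factor; dividing leaves 3y**3 - 4y**2 + 5y + 6.
Continuing, y = -2/3 is a root, giving the factor (3y + 2) and quotient y**2 - 2y + 3.
The quadratic y**2 - 2y + 3 has discriminant -8 < 0 and is irreducible over ℤ.

(3y + 2)(y + 5)(y - 7)(y**2 - 2y + 3)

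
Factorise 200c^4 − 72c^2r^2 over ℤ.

8c^2(5c + 3r)(5c − 3r)

Every term has a factor of 8c^2. Then 25c^2 − 9r^2 = (5c)² − (3r)².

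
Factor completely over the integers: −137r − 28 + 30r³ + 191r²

Testing divisors of the constant over divisors of the leading coefficient, r = −7 is a root, so (r + 7) is a factor; dividing leaves 30r² − 19r − 4.
The remaining quadratic factors as (6r + 1)(5r − 4).

(5r − 4)(6r + 1)(r + 7)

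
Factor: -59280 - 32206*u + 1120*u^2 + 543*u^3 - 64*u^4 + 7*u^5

Trying the rational-root candidates, u = -13/7 is a root, so (7*u + 13) is a factor; dividing leaves u^4 - 11*u^3 + 98*u^2 - 22*u - 4560.
Then u = -5 is a root, giving the factor (u + 5) and quotient u^3 - 16*u^2 + 178*u - 912.
Continuing, u = 8 is a root, so (u - 8) divides it; the quotient is u^2 - 8*u + 114.
The quadratic u^2 - 8*u + 114 has discriminant -392 < 0 and is irreducible over ℤ.

(7*u + 13)*(u + 5)*(u - 8)*(u^2 - 8*u + 114)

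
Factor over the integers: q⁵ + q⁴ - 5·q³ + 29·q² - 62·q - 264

Among the possible rational roots, q = -4 is a root, so (q + 4) is a factor; dividing leaves q⁴ - 3·q³ + 7·q² + q - 66.
Continuing, q = -2 is a root, giving the factor (q + 2) and quotient q³ - 5·q² + 17·q - 33.
Next, q = 3 is a root, so (q - 3) is a factor; dividing leaves q² - 2·q + 11.
The quadratic q² - 2·q + 11 has discriminant -40 < 0 and is irreducible over ℤ.

(q + 2)·(q + 4)·(q - 3)·(q² - 2·q + 11)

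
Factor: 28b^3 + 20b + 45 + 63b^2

Group as (28b^3 + 20b) + (63b^2 + 45) = 4b(7b^2 + 5) + 9(7b^2 + 5).
Both groups share the factor (7b^2 + 5).

(4b + 9)(7b^2 + 5)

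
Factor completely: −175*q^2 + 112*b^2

7*(4*b + 5*q)*(4*b − 5*q)

Factor out 7, leaving 16*b^2 − 25*q^2, which is a difference of two squares.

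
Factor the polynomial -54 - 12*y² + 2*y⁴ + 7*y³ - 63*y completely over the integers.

Testing divisors of the constant over divisors of the leading coefficient, y = -3 is a root, so (y + 3) is a factor; dividing leaves 2*y³ + y² - 15*y - 18.
Next, y = -2 is a root, so (y + 2) divides it; the quotient is 2*y² - 3*y - 9.
The remaining quadratic factors as (2*y + 3)(y - 3).

(2*y + 3)*(y + 2)*(y + 3)*(y - 3)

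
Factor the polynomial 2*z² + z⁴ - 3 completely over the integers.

Substitute u = z² to get a quadratic in u, then factor.
z² + 3 is irreducible over ℤ (always positive, so no real roots).
z² - 1 is a difference of squares.

(z + 1)*(z - 1)*(z² + 3)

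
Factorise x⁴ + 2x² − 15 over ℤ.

Substitute u = x² to get a quadratic in u, then factor.
x² − 3 is irreducible over ℤ (3 is not a perfect square).
x² + 5 is irreducible over ℤ (always positive, so no real roots).

(x² + 5)(x² − 3)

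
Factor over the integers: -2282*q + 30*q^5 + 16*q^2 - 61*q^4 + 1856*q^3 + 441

Trying the rational-root candidates, q = 1 is a root, giving the factor (q - 1) and quotient 30*q^4 - 31*q^3 + 1825*q^2 + 1841*q - 441.
Next, q = -7/6 is a root, giving the factor (6*q + 7) and quotient 5*q^3 - 11*q^2 + 317*q - 63.
Continuing, q = 1/5 is a root, so (5*q - 1) is a factor; dividing leaves q^2 - 2*q + 63.
The quadratic q^2 - 2*q + 63 has discriminant -248 < 0 and is irreducible over ℤ.

(5*q - 1)*(6*q + 7)*(q - 1)*(q^2 - 2*q + 63)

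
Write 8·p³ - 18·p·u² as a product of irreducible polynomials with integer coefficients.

Factor out 2·p, leaving 4·p² - 9·u², which is a difference of two squares.

2·p·(2·p + 3·u)·(2·p - 3·u)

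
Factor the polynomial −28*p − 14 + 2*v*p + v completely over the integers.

Group as (2*v*p + v) + (−28*p − 14) = v*(2*p + 1) − 14*(2*p + 1).
Both groups share the factor (2*p + 1).

(2*p + 1)*(v − 14)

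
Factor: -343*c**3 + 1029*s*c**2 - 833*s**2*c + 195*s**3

(13*s - 7*c)*(3*s - 7*c)*(5*s - 7*c)

Group: 5*s*(39*s**2 - 112*s*c + 49*c**2) - 7*c*(39*s**2 - 112*s*c + 49*c**2); both groups contain (39*s**2 - 112*s*c + 49*c**2), so (5*s - 7*c) is a factor with cofactor 39*s**2 - 112*s*c + 49*c**2.
The cofactor groups again: 39*s**2 - 112*s*c + 49*c**2 = 3*s*(13*s - 7*c) - 7*c*(13*s - 7*c); both groups contain (13*s - 7*c), giving (3*s - 7*c)*(13*s - 7*c).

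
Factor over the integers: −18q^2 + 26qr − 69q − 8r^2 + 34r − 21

Group: −9q(2q − 2r + 7) + (4r − 3)(2q − 2r + 7); both groups contain (2q − 2r + 7).

−(2q − 2r + 7)(9q − 4r + 3)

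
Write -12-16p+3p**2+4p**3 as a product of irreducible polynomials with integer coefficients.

(4p+3)(p+2)(p-2)

By the rational root theorem, p = 2 is a root, so (p-2) is a factor; dividing leaves 4p**2+11p+6.
The remaining quadratic factors as (p+2)(4p+3).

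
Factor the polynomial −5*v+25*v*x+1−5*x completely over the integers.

(5*v−1)*(5*x−1)

Group as (25*v*x−5*v) + (−5*x+1) = 5*v*(5*x−1) − (5*x−1).
Both groups share the factor (5*x−1).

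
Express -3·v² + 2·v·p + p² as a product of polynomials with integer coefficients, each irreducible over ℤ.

Group: -v·(3·v + p) + p·(3·v + p); both groups contain (3·v + p).

-(v - p)·(3·v + p)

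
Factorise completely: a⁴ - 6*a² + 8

(a + 2)*(a - 2)*(a² - 2)

Substitute u = a² to get a quadratic in u, then factor.
a² - 2 is irreducible over ℤ (2 is not a perfect square).
a² - 4 is a difference of squares.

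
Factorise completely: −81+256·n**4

Difference of squares twice: with A = 4·n and B = 3, A⁴ − B⁴ = (A² − B²)(A² + B²), and A² − B² factors again.

(4·n+3)·(4·n−3)·(16·n**2+9)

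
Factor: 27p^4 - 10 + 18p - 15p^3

Group as (27p^4 + 18p) + (-15p^3 - 10) = 9p(3p^3 + 2) - 5(3p^3 + 2).
Both groups share the factor (3p^3 + 2).

(9p - 5)(3p^3 + 2)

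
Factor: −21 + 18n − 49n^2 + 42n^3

Group as (42n^3 + 18n) + (−49n^2 − 21) = 6n(7n^2 + 3) − 7(7n^2 + 3).
Both groups share the factor (7n^2 + 3).

(6n − 7)(7n^2 + 3)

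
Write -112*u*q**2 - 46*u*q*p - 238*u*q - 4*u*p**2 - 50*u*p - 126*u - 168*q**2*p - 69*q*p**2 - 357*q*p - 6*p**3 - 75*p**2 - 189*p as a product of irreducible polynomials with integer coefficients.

Group: 7*q*(-16*u*q - 2*u*p - 18*u - 24*q*p - 3*p**2 - 27*p) + (2*p + 7)*(-16*u*q - 2*u*p - 18*u - 24*q*p - 3*p**2 - 27*p); both groups contain (-16*u*q - 2*u*p - 18*u - 24*q*p - 3*p**2 - 27*p), so (7*q + 2*p + 7) is a factor with cofactor -16*u*q - 2*u*p - 18*u - 24*q*p - 3*p**2 - 27*p.
The cofactor groups again: -16*u*q - 2*u*p - 18*u - 24*q*p - 3*p**2 - 27*p = -2*u*(8*q + p + 9) - 3*p*(8*q + p + 9); both groups contain (8*q + p + 9), giving -(2*u + 3*p)*(8*q + p + 9).

-(7*q + 2*p + 7)*(2*u + 3*p)*(8*q + p + 9)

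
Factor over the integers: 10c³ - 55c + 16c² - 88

Group as (10c³ - 55c) + (16c² - 88) = 5c(2c² - 11) + 8(2c² - 11).
Both groups share the factor (2c² - 11).

(5c + 8)(2c² - 11)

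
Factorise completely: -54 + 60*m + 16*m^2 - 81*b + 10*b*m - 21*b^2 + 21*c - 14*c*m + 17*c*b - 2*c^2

Group: -c*(2*c - 3*b - 2*m - 9) + (7*b - 8*m + 6)*(2*c - 3*b - 2*m - 9); both groups contain (2*c - 3*b - 2*m - 9).

-(2*c - 3*b - 2*m - 9)*(c - 7*b + 8*m - 6)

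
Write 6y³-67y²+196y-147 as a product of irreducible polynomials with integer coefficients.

Among the possible rational roots, y = 7 is a root, so (y-7) is a factor; dividing leaves 6y²-25y+21.
The remaining quadratic factors as (y-3)(6y-7).

(6y-7)(y-3)(y-7)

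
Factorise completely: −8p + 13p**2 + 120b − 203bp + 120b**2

(15b − p)(8b − 13p + 8)

Group: 8b(15b − p) + (−13p + 8)(15b − p); both groups contain (15b − p).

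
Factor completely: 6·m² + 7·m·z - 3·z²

Group: 2·m·(3·m - z) + 3·z·(3·m - z); both groups contain (3·m - z).

(2·m + 3·z)·(3·m - z)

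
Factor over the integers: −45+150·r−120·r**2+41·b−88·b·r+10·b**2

(10·b+12·r−9)·(b−10·r+5)

Group: b·(10·b+12·r−9) + (−10·r+5)·(10·b+12·r−9); both groups contain (10·b+12·r−9).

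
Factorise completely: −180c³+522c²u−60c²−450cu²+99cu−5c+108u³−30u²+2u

Group: 6c(−30c²+57cu−5c−18u²+2u) + (−6u+1)(−30c²+57cu−5c−18u²+2u); both groups contain (−30c²+57cu−5c−18u²+2u), so (6c−6u+1) is a factor with cofactor −30c²+57cu−5c−18u²+2u.
The cofactor groups again: −30c²+57cu−5c−18u²+2u = −5c(6c−9u+1) + 2u(6c−9u+1); both groups contain (6c−9u+1), giving −(5c−2u)(6c−9u+1).

−(5c−2u)(6c−6u+1)(6c−9u+1)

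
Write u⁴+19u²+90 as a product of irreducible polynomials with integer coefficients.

(u²+10)(u²+9)

Substitute w = u² to get a quadratic in w, then factor.
u²+10 is irreducible over ℤ (always positive, so no real roots).
u²+9 is irreducible over ℤ (sum of squares).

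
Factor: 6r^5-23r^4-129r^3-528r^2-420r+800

(6r-5)(r+2)(r-8)(r^2+3r+10)

Testing divisors of the constant over divisors of the leading coefficient, r = 5/6 is a root, so (6r-5) is a factor; dividing leaves r^4-3r^3-24r^2-108r-160.
Then r = 8 is a root, giving the factor (r-8) and quotient r^3+5r^2+16r+20.
Next, r = -2 is a root, so (r+2) is a factor; dividing leaves r^2+3r+10.
The quadratic r^2+3r+10 has discriminant -31 < 0 and is irreducible over ℤ.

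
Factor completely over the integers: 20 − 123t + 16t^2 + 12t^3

(2t − 5)(6t − 1)(t + 4)

By the rational root theorem, t = 1/6 is a root, so (6t − 1) divides it; the quotient is 2t^2 + 3t − 20.
The remaining quadratic factors as (2t − 5)(t + 4).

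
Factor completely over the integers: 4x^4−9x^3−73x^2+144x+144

(4x+3)(x+4)(x−3)(x−4)

Trying the rational-root candidates, x = −4 is a root, so (x+4) is a factor; dividing leaves 4x^3−25x^2+27x+36.
Next, x = −3/4 is a root, giving the factor (4x+3) and quotient x^2−7x+12.
The remaining quadratic factors as (x−4)(x−3).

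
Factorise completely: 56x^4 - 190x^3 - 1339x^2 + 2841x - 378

By the rational root theorem, x = -9/2 is a root, giving the factor (2x + 9) and quotient 28x^3 - 221x^2 + 325x - 42.
Then x = 6 is a root, so (x - 6) divides it; the quotient is 28x^2 - 53x + 7.
The remaining quadratic factors as (7x - 1)(4x - 7).

(2x + 9)(4x - 7)(7x - 1)(x - 6)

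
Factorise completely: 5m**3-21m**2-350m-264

(5m+4)(m+6)(m-11)

Among the possible rational roots, m = 11 is a root, so (m-11) is a factor; dividing leaves 5m**2+34m+24.
The remaining quadratic factors as (5m+4)(m+6).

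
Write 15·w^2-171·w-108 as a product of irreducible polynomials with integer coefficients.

Pull out the common factor 3, then factor the remaining trinomial.

3·(5·w+3)·(w-12)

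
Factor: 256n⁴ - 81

(4n)⁴ − (3)⁴ = ((4n)² − (3)²)((4n)² + (3)²); the first factor splits again, the second (16n² + 9) is irreducible.

(4n + 3)(4n - 3)(16n² + 9)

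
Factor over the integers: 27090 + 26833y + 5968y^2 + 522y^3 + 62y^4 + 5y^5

By the rational root theorem, y = −5 is a root, giving the factor (y + 5) and quotient 5y^4 + 37y^3 + 337y^2 + 4283y + 5418.
Then y = −7/5 is a root, so (5y + 7) divides it; the quotient is y^3 + 6y^2 + 59y + 774.
Continuing, y = −9 is a root, so (y + 9) is a factor; dividing leaves y^2 − 3y + 86.
The quadratic y^2 − 3y + 86 has discriminant −335 < 0 and is irreducible over ℤ.

(5y + 7)(y + 5)(y + 9)(y^2 − 3y + 86)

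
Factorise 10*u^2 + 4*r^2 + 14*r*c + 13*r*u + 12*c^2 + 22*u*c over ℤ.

Group: r*(4*r + 5*u + 6*c) + (2*u + 2*c)*(4*r + 5*u + 6*c); both groups contain (4*r + 5*u + 6*c).

(r + 2*u + 2*c)*(4*r + 5*u + 6*c)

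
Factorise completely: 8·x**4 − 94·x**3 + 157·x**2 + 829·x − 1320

By the rational root theorem, x = 5 is a root, so (x − 5) divides it; the quotient is 8·x**3 − 54·x**2 − 113·x + 264.
Then x = −11/4 is a root, so (4·x + 11) divides it; the quotient is 2·x**2 − 19·x + 24.
The remaining quadratic factors as (x − 8)(2·x − 3).

(2·x − 3)·(4·x + 11)·(x − 5)·(x − 8)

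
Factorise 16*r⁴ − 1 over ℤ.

(2*r + 1)*(2*r − 1)*(4*r² + 1)

Write as (4*r²)² − (1)², then factor 4*r² − 1 once more.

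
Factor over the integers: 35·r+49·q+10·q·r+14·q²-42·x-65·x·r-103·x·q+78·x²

Group: 6·x·(13·x-2·q-7) + (-7·q-5·r)·(13·x-2·q-7); both groups contain (13·x-2·q-7).

(13·x-2·q-7)·(6·x-7·q-5·r)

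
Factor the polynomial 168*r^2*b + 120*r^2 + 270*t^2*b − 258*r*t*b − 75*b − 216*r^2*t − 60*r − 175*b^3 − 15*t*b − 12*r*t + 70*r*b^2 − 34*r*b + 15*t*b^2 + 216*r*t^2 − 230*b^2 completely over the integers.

Group: 6*r*(−36*r*t + 28*r*b + 20*r − 45*t*b + 35*b^2 + 25*b) + (−6*t − 5*b − 3)*(−36*r*t + 28*r*b + 20*r − 45*t*b + 35*b^2 + 25*b); both groups contain (−36*r*t + 28*r*b + 20*r − 45*t*b + 35*b^2 + 25*b), so (6*r − 6*t − 5*b − 3) is a factor with cofactor −36*r*t + 28*r*b + 20*r − 45*t*b + 35*b^2 + 25*b.
The cofactor groups again: −36*r*t + 28*r*b + 20*r − 45*t*b + 35*b^2 + 25*b = −9*t*(4*r + 5*b) + (7*b + 5)*(4*r + 5*b); both groups contain (4*r + 5*b), giving −(9*t − 7*b − 5)*(4*r + 5*b).

−(6*r − 6*t − 5*b − 3)*(9*t − 7*b − 5)*(4*r + 5*b)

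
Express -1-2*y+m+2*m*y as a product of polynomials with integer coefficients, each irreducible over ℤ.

Group as (2*m*y+m) + (-2*y-1) = m*(2*y+1) - (2*y+1).
Both groups share the factor (2*y+1).

(2*y+1)*(m-1)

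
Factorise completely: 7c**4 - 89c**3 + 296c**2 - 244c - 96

(7c + 2)(c - 2)(c - 3)(c - 8)

Trying the rational-root candidates, c = 2 is a root, giving the factor (c - 2) and quotient 7c**3 - 75c**2 + 146c + 48.
Next, c = -2/7 is a root, so (7c + 2) divides it; the quotient is c**2 - 11c + 24.
The remaining quadratic factors as (c - 8)(c - 3).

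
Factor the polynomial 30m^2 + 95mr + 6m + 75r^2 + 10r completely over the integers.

(10m + 15r + 2)(3m + 5r)

Group: 10m(3m + 5r) + (15r + 2)(3m + 5r); both groups contain (3m + 5r).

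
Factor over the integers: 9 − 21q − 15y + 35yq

(5y − 3)(7q − 3)

Group as (35yq − 15y) + (−21q + 9) = 5y(7q − 3) − 3(7q − 3).
Both groups share the factor (7q − 3).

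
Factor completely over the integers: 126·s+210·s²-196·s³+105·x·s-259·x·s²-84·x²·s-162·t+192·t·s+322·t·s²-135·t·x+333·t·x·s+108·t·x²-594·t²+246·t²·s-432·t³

Group: 9·t·(-48·t²-10·t·s-66·t+12·x²+37·x·s-15·x+28·s²-30·s-18) - 7·s·(-48·t²-10·t·s-66·t+12·x²+37·x·s-15·x+28·s²-30·s-18); both groups contain (-48·t²-10·t·s-66·t+12·x²+37·x·s-15·x+28·s²-30·s-18), so (9·t-7·s) is a factor with cofactor -48·t²-10·t·s-66·t+12·x²+37·x·s-15·x+28·s²-30·s-18.
The cofactor groups again: -48·t²-10·t·s-66·t+12·x²+37·x·s-15·x+28·s²-30·s-18 = -8·t·(6·t-3·x-4·s+6) + (-4·x-7·s-3)·(6·t-3·x-4·s+6); both groups contain (6·t-3·x-4·s+6), giving -(8·t+4·x+7·s+3)·(6·t-3·x-4·s+6).

-(6·t-3·x-4·s+6)·(9·t-7·s)·(8·t+4·x+7·s+3)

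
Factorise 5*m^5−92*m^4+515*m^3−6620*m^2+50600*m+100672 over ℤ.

(5*m+8)*(m−11)*(m−13)*(m^2+4*m+88)

Trying the rational-root candidates, m = −8/5 is a root, so (5*m+8) is a factor; dividing leaves m^4−20*m^3+135*m^2−1540*m+12584.
Next, m = 13 is a root, so (m−13) divides it; the quotient is m^3−7*m^2+44*m−968.
Continuing, m = 11 is a root, giving the factor (m−11) and quotient m^2+4*m+88.
The quadratic m^2+4*m+88 has discriminant −336 < 0 and is irreducible over ℤ.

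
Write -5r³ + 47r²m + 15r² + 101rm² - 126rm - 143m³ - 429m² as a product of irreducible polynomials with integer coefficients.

Group: r(-5r² + 42rm + 143m²) + (-m - 3)(-5r² + 42rm + 143m²); both groups contain (-5r² + 42rm + 143m²), so (r - m - 3) is a factor with cofactor -5r² + 42rm + 143m².
The cofactor groups again: -5r² + 42rm + 143m² = -5r(r - 11m) - 13m(r - 11m); both groups contain (r - 11m), giving -(5r + 13m)(r - 11m).

-(r - 11m)(r - m - 3)(5r + 13m)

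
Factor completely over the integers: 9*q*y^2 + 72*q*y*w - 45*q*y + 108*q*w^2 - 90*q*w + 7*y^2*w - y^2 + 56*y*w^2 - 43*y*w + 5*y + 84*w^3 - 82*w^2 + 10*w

(y + 2*w)*(y + 6*w - 5)*(9*q + 7*w - 1)

Group: y*(9*q*y + 54*q*w - 45*q + 7*y*w - y + 42*w^2 - 41*w + 5) + 2*w*(9*q*y + 54*q*w - 45*q + 7*y*w - y + 42*w^2 - 41*w + 5); both groups contain (9*q*y + 54*q*w - 45*q + 7*y*w - y + 42*w^2 - 41*w + 5), so (y + 2*w) is a factor with cofactor 9*q*y + 54*q*w - 45*q + 7*y*w - y + 42*w^2 - 41*w + 5.
The cofactor groups again: 9*q*y + 54*q*w - 45*q + 7*y*w - y + 42*w^2 - 41*w + 5 = y*(9*q + 7*w - 1) + (6*w - 5)*(9*q + 7*w - 1); both groups contain (9*q + 7*w - 1), giving (y + 6*w - 5)*(9*q + 7*w - 1).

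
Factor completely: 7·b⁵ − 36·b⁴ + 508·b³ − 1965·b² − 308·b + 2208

(7·b − 8)·(b + 1)·(b − 4)·(b² − b + 69)

Among the possible rational roots, b = 4 is a root, giving the factor (b − 4) and quotient 7·b⁴ − 8·b³ + 476·b² − 61·b − 552.
Continuing, b = 8/7 is a root, giving the factor (7·b − 8) and quotient b³ + 68·b + 69.
Then b = −1 is a root, so (b + 1) divides it; the quotient is b² − b + 69.
The quadratic b² − b + 69 has discriminant −275 < 0 and is irreducible over ℤ.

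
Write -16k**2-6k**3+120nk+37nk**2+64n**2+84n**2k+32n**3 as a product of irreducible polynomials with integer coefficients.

Group: 4n(8n**2+15nk-2k**2) + (3k+8)(8n**2+15nk-2k**2); both groups contain (8n**2+15nk-2k**2), so (4n+3k+8) is a factor with cofactor 8n**2+15nk-2k**2.
The cofactor groups again: 8n**2+15nk-2k**2 = n(8n-k) + 2k(8n-k); both groups contain (8n-k), giving (n+2k)(8n-k).

(8n-k)(n+2k)(4n+3k+8)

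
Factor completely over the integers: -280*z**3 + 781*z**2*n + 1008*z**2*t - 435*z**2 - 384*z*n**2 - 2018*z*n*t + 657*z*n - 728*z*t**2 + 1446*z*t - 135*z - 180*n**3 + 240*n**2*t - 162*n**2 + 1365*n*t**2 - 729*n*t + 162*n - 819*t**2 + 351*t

-(8*z - 15*n + 9)*(5*z - 6*n - 13*t)*(7*z + 2*n - 7*t + 3)

Group: 8*z*(-35*z**2 + 32*z*n + 126*z*t - 15*z + 12*n**2 - 16*n*t + 18*n - 91*t**2 + 39*t) + (-15*n + 9)*(-35*z**2 + 32*z*n + 126*z*t - 15*z + 12*n**2 - 16*n*t + 18*n - 91*t**2 + 39*t); both groups contain (-35*z**2 + 32*z*n + 126*z*t - 15*z + 12*n**2 - 16*n*t + 18*n - 91*t**2 + 39*t), so (8*z - 15*n + 9) is a factor with cofactor -35*z**2 + 32*z*n + 126*z*t - 15*z + 12*n**2 - 16*n*t + 18*n - 91*t**2 + 39*t.
The cofactor groups again: -35*z**2 + 32*z*n + 126*z*t - 15*z + 12*n**2 - 16*n*t + 18*n - 91*t**2 + 39*t = -5*z*(7*z + 2*n - 7*t + 3) + (6*n + 13*t)*(7*z + 2*n - 7*t + 3); both groups contain (7*z + 2*n - 7*t + 3), giving -(5*z - 6*n - 13*t)*(7*z + 2*n - 7*t + 3).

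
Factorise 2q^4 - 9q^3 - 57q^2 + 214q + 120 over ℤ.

Trying the rational-root candidates, q = 4 is a root, giving the factor (q - 4) and quotient 2q^3 - q^2 - 61q - 30.
Continuing, q = -1/2 is a root, giving the factor (2q + 1) and quotient q^2 - q - 30.
The remaining quadratic factors as (q - 6)(q + 5).

(2q + 1)(q + 5)(q - 4)(q - 6)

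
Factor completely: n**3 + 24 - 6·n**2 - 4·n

Testing divisors of the constant over divisors of the leading coefficient, n = 6 is a root, so (n - 6) is a factor; dividing leaves n**2 - 4.
The remaining quadratic factors as (n - 2)(n + 2).

(n + 2)·(n - 2)·(n - 6)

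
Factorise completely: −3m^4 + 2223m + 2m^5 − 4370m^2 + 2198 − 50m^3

Trying the rational-root candidates, m = 14 is a root, so (m − 14) divides it; the quotient is 2m^4 + 25m^3 + 300m^2 − 170m − 157.
Next, m = −1/2 is a root, so (2m + 1) is a factor; dividing leaves m^3 + 12m^2 + 144m − 157.
Next, m = 1 is a root, so (m − 1) is a factor; dividing leaves m^2 + 13m + 157.
The quadratic m^2 + 13m + 157 has discriminant −459 < 0 and is irreducible over ℤ.

(2m + 1)(m − 1)(m − 14)(m^2 + 13m + 157)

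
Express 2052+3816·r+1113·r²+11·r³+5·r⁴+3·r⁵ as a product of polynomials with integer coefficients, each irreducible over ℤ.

Among the possible rational roots, r = -6 is a root, so (r+6) divides it; the quotient is 3·r⁴-13·r³+89·r²+579·r+342.
Continuing, r = -2/3 is a root, giving the factor (3·r+2) and quotient r³-5·r²+33·r+171.
Continuing, r = -3 is a root, so (r+3) is a factor; dividing leaves r²-8·r+57.
The quadratic r²-8·r+57 has discriminant -164 < 0 and is irreducible over ℤ.

(3·r+2)·(r+3)·(r+6)·(r²-8·r+57)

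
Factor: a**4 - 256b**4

(a + 4b)(a - 4b)(a**2 + 16b**2)

Write as (a**2)² − (16b**2)², then factor a**2 - 16b**2 once more.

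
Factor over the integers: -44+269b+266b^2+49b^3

By the rational root theorem, b = -11/7 is a root, so (7b+11) divides it; the quotient is 7b^2+27b-4.
The remaining quadratic factors as (7b-1)(b+4).

(7b+11)(7b-1)(b+4)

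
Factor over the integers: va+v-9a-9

(a+1)(v-9)

Group as (va+v) + (-9a-9) = v(a+1) - 9(a+1).
Both groups share the factor (a+1).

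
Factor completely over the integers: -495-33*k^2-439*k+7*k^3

(7*k+9)*(k+5)*(k-11)

By the rational root theorem, k = -5 is a root, giving the factor (k+5) and quotient 7*k^2-68*k-99.
The remaining quadratic factors as (k-11)(7*k+9).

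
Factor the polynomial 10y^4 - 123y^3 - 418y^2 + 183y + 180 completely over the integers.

Testing divisors of the constant over divisors of the leading coefficient, y = -1/2 is a root, giving the factor (2y + 1) and quotient 5y^3 - 64y^2 - 177y + 180.
Continuing, y = 15 is a root, so (y - 15) is a factor; dividing leaves 5y^2 + 11y - 12.
The remaining quadratic factors as (5y - 4)(y + 3).

(2y + 1)(5y - 4)(y + 3)(y - 15)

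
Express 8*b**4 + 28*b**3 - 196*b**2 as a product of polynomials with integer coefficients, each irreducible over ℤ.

4*b**2*(2*b - 7)*(b + 7)

Pull out the common factor 4*b**2, then factor the remaining trinomial.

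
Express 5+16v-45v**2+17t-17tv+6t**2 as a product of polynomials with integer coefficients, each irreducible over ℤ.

Group: 3t(2t-9v+5) + (5v+1)(2t-9v+5); both groups contain (2t-9v+5).

(2t-9v+5)(3t+5v+1)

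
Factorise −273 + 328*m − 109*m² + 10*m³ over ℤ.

Testing divisors of the constant over divisors of the leading coefficient, m = 3 is a root, so (m − 3) is a factor; dividing leaves 10*m² − 79*m + 91.
The remaining quadratic factors as (2*m − 13)(5*m − 7).

(2*m − 13)*(5*m − 7)*(m − 3)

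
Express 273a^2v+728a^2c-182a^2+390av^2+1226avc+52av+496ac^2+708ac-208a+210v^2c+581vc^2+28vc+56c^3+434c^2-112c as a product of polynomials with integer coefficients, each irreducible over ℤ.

(13a+7c)(7a+10v+c+8)(3v+8c-2)

Group: 3v(91a^2+130av+62ac+104a+70vc+7c^2+56c) + (8c-2)(91a^2+130av+62ac+104a+70vc+7c^2+56c); both groups contain (91a^2+130av+62ac+104a+70vc+7c^2+56c), so (3v+8c-2) is a factor with cofactor 91a^2+130av+62ac+104a+70vc+7c^2+56c.
The cofactor groups again: 91a^2+130av+62ac+104a+70vc+7c^2+56c = 13a(7a+10v+c+8) + 7c(7a+10v+c+8); both groups contain (7a+10v+c+8), giving (13a+7c)(7a+10v+c+8).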